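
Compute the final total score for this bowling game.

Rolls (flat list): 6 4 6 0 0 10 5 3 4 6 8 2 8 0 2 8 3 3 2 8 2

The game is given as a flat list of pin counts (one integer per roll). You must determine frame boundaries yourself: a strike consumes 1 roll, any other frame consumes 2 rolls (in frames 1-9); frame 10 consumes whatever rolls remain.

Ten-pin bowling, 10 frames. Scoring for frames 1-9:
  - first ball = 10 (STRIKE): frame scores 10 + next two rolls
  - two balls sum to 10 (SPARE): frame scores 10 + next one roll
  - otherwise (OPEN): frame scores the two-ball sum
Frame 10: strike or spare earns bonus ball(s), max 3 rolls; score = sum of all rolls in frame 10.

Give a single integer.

Answer: 120

Derivation:
Frame 1: SPARE (6+4=10). 10 + next roll (6) = 16. Cumulative: 16
Frame 2: OPEN (6+0=6). Cumulative: 22
Frame 3: SPARE (0+10=10). 10 + next roll (5) = 15. Cumulative: 37
Frame 4: OPEN (5+3=8). Cumulative: 45
Frame 5: SPARE (4+6=10). 10 + next roll (8) = 18. Cumulative: 63
Frame 6: SPARE (8+2=10). 10 + next roll (8) = 18. Cumulative: 81
Frame 7: OPEN (8+0=8). Cumulative: 89
Frame 8: SPARE (2+8=10). 10 + next roll (3) = 13. Cumulative: 102
Frame 9: OPEN (3+3=6). Cumulative: 108
Frame 10: SPARE. Sum of all frame-10 rolls (2+8+2) = 12. Cumulative: 120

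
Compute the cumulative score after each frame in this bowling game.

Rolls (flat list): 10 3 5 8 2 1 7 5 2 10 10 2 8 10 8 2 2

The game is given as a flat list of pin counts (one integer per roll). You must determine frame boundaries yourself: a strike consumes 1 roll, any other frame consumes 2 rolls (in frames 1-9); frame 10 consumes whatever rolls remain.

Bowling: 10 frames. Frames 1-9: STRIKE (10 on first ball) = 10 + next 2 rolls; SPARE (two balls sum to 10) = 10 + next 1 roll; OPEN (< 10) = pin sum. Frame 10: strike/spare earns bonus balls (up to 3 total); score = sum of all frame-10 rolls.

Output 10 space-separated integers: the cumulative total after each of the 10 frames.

Frame 1: STRIKE. 10 + next two rolls (3+5) = 18. Cumulative: 18
Frame 2: OPEN (3+5=8). Cumulative: 26
Frame 3: SPARE (8+2=10). 10 + next roll (1) = 11. Cumulative: 37
Frame 4: OPEN (1+7=8). Cumulative: 45
Frame 5: OPEN (5+2=7). Cumulative: 52
Frame 6: STRIKE. 10 + next two rolls (10+2) = 22. Cumulative: 74
Frame 7: STRIKE. 10 + next two rolls (2+8) = 20. Cumulative: 94
Frame 8: SPARE (2+8=10). 10 + next roll (10) = 20. Cumulative: 114
Frame 9: STRIKE. 10 + next two rolls (8+2) = 20. Cumulative: 134
Frame 10: SPARE. Sum of all frame-10 rolls (8+2+2) = 12. Cumulative: 146

Answer: 18 26 37 45 52 74 94 114 134 146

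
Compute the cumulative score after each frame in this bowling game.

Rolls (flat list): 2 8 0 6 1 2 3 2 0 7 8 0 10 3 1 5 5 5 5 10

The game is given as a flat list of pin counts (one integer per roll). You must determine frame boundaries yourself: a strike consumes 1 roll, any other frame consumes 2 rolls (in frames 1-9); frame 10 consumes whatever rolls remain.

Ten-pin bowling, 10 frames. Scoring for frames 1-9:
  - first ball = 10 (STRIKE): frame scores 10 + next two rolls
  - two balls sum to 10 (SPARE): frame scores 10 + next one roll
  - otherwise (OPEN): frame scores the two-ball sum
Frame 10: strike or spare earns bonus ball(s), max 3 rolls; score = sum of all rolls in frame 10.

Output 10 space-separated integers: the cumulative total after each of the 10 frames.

Frame 1: SPARE (2+8=10). 10 + next roll (0) = 10. Cumulative: 10
Frame 2: OPEN (0+6=6). Cumulative: 16
Frame 3: OPEN (1+2=3). Cumulative: 19
Frame 4: OPEN (3+2=5). Cumulative: 24
Frame 5: OPEN (0+7=7). Cumulative: 31
Frame 6: OPEN (8+0=8). Cumulative: 39
Frame 7: STRIKE. 10 + next two rolls (3+1) = 14. Cumulative: 53
Frame 8: OPEN (3+1=4). Cumulative: 57
Frame 9: SPARE (5+5=10). 10 + next roll (5) = 15. Cumulative: 72
Frame 10: SPARE. Sum of all frame-10 rolls (5+5+10) = 20. Cumulative: 92

Answer: 10 16 19 24 31 39 53 57 72 92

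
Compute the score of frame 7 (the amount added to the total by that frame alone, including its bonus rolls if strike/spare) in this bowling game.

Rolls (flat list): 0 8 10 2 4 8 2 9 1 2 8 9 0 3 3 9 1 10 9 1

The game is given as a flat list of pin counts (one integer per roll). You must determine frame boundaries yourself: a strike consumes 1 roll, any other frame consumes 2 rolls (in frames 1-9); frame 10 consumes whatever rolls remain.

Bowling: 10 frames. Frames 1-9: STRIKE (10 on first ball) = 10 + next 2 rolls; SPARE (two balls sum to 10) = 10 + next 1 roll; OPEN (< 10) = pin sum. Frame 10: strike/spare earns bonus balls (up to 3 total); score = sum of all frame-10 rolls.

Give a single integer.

Answer: 9

Derivation:
Frame 1: OPEN (0+8=8). Cumulative: 8
Frame 2: STRIKE. 10 + next two rolls (2+4) = 16. Cumulative: 24
Frame 3: OPEN (2+4=6). Cumulative: 30
Frame 4: SPARE (8+2=10). 10 + next roll (9) = 19. Cumulative: 49
Frame 5: SPARE (9+1=10). 10 + next roll (2) = 12. Cumulative: 61
Frame 6: SPARE (2+8=10). 10 + next roll (9) = 19. Cumulative: 80
Frame 7: OPEN (9+0=9). Cumulative: 89
Frame 8: OPEN (3+3=6). Cumulative: 95
Frame 9: SPARE (9+1=10). 10 + next roll (10) = 20. Cumulative: 115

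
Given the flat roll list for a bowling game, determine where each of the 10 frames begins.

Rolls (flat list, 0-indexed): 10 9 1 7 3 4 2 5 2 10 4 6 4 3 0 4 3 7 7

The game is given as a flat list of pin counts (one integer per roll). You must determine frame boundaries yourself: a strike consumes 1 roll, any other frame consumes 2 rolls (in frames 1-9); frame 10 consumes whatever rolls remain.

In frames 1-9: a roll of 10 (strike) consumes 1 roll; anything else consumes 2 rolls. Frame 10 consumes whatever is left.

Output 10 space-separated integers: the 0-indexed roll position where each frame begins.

Frame 1 starts at roll index 0: roll=10 (strike), consumes 1 roll
Frame 2 starts at roll index 1: rolls=9,1 (sum=10), consumes 2 rolls
Frame 3 starts at roll index 3: rolls=7,3 (sum=10), consumes 2 rolls
Frame 4 starts at roll index 5: rolls=4,2 (sum=6), consumes 2 rolls
Frame 5 starts at roll index 7: rolls=5,2 (sum=7), consumes 2 rolls
Frame 6 starts at roll index 9: roll=10 (strike), consumes 1 roll
Frame 7 starts at roll index 10: rolls=4,6 (sum=10), consumes 2 rolls
Frame 8 starts at roll index 12: rolls=4,3 (sum=7), consumes 2 rolls
Frame 9 starts at roll index 14: rolls=0,4 (sum=4), consumes 2 rolls
Frame 10 starts at roll index 16: 3 remaining rolls

Answer: 0 1 3 5 7 9 10 12 14 16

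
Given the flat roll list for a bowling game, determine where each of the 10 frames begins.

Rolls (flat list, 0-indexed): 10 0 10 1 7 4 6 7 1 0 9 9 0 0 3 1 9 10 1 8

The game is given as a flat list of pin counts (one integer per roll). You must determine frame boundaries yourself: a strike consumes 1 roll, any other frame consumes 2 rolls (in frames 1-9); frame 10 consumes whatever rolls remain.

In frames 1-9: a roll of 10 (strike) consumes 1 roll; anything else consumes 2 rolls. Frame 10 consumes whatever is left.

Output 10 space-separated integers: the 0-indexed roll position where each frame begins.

Answer: 0 1 3 5 7 9 11 13 15 17

Derivation:
Frame 1 starts at roll index 0: roll=10 (strike), consumes 1 roll
Frame 2 starts at roll index 1: rolls=0,10 (sum=10), consumes 2 rolls
Frame 3 starts at roll index 3: rolls=1,7 (sum=8), consumes 2 rolls
Frame 4 starts at roll index 5: rolls=4,6 (sum=10), consumes 2 rolls
Frame 5 starts at roll index 7: rolls=7,1 (sum=8), consumes 2 rolls
Frame 6 starts at roll index 9: rolls=0,9 (sum=9), consumes 2 rolls
Frame 7 starts at roll index 11: rolls=9,0 (sum=9), consumes 2 rolls
Frame 8 starts at roll index 13: rolls=0,3 (sum=3), consumes 2 rolls
Frame 9 starts at roll index 15: rolls=1,9 (sum=10), consumes 2 rolls
Frame 10 starts at roll index 17: 3 remaining rolls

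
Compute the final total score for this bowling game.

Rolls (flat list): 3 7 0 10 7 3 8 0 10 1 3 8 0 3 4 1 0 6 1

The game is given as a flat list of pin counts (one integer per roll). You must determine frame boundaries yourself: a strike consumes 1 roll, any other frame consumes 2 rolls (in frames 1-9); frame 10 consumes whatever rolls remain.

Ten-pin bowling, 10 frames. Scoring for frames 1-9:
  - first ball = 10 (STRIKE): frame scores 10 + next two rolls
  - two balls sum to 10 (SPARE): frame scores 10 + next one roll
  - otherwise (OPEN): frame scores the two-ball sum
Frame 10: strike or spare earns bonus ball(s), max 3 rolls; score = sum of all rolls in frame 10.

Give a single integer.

Answer: 94

Derivation:
Frame 1: SPARE (3+7=10). 10 + next roll (0) = 10. Cumulative: 10
Frame 2: SPARE (0+10=10). 10 + next roll (7) = 17. Cumulative: 27
Frame 3: SPARE (7+3=10). 10 + next roll (8) = 18. Cumulative: 45
Frame 4: OPEN (8+0=8). Cumulative: 53
Frame 5: STRIKE. 10 + next two rolls (1+3) = 14. Cumulative: 67
Frame 6: OPEN (1+3=4). Cumulative: 71
Frame 7: OPEN (8+0=8). Cumulative: 79
Frame 8: OPEN (3+4=7). Cumulative: 86
Frame 9: OPEN (1+0=1). Cumulative: 87
Frame 10: OPEN. Sum of all frame-10 rolls (6+1) = 7. Cumulative: 94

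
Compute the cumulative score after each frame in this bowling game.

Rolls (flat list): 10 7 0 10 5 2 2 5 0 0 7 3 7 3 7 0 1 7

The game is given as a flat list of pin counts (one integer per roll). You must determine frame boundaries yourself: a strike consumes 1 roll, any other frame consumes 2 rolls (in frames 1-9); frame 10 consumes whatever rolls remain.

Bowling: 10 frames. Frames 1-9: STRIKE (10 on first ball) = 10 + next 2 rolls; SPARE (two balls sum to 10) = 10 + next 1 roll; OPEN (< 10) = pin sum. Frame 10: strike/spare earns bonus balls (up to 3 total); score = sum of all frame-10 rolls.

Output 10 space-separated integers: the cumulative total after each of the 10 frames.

Frame 1: STRIKE. 10 + next two rolls (7+0) = 17. Cumulative: 17
Frame 2: OPEN (7+0=7). Cumulative: 24
Frame 3: STRIKE. 10 + next two rolls (5+2) = 17. Cumulative: 41
Frame 4: OPEN (5+2=7). Cumulative: 48
Frame 5: OPEN (2+5=7). Cumulative: 55
Frame 6: OPEN (0+0=0). Cumulative: 55
Frame 7: SPARE (7+3=10). 10 + next roll (7) = 17. Cumulative: 72
Frame 8: SPARE (7+3=10). 10 + next roll (7) = 17. Cumulative: 89
Frame 9: OPEN (7+0=7). Cumulative: 96
Frame 10: OPEN. Sum of all frame-10 rolls (1+7) = 8. Cumulative: 104

Answer: 17 24 41 48 55 55 72 89 96 104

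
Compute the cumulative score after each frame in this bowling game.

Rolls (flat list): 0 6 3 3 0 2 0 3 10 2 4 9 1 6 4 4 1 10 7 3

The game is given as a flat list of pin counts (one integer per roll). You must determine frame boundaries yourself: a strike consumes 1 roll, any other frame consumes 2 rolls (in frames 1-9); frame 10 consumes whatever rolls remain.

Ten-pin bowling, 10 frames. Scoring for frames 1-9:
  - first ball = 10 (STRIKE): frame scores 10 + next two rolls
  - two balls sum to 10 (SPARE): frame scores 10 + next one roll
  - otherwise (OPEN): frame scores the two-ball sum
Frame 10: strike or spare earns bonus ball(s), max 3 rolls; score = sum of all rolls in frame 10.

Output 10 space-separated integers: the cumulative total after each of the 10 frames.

Frame 1: OPEN (0+6=6). Cumulative: 6
Frame 2: OPEN (3+3=6). Cumulative: 12
Frame 3: OPEN (0+2=2). Cumulative: 14
Frame 4: OPEN (0+3=3). Cumulative: 17
Frame 5: STRIKE. 10 + next two rolls (2+4) = 16. Cumulative: 33
Frame 6: OPEN (2+4=6). Cumulative: 39
Frame 7: SPARE (9+1=10). 10 + next roll (6) = 16. Cumulative: 55
Frame 8: SPARE (6+4=10). 10 + next roll (4) = 14. Cumulative: 69
Frame 9: OPEN (4+1=5). Cumulative: 74
Frame 10: STRIKE. Sum of all frame-10 rolls (10+7+3) = 20. Cumulative: 94

Answer: 6 12 14 17 33 39 55 69 74 94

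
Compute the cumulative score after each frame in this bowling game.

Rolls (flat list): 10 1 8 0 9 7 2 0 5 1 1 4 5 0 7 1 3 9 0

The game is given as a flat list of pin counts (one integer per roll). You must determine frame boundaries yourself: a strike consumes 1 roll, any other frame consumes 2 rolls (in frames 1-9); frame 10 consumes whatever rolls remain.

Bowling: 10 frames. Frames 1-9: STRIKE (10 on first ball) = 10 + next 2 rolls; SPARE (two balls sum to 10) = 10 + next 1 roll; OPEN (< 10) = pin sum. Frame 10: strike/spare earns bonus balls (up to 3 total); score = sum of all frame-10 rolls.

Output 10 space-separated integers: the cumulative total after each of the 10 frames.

Frame 1: STRIKE. 10 + next two rolls (1+8) = 19. Cumulative: 19
Frame 2: OPEN (1+8=9). Cumulative: 28
Frame 3: OPEN (0+9=9). Cumulative: 37
Frame 4: OPEN (7+2=9). Cumulative: 46
Frame 5: OPEN (0+5=5). Cumulative: 51
Frame 6: OPEN (1+1=2). Cumulative: 53
Frame 7: OPEN (4+5=9). Cumulative: 62
Frame 8: OPEN (0+7=7). Cumulative: 69
Frame 9: OPEN (1+3=4). Cumulative: 73
Frame 10: OPEN. Sum of all frame-10 rolls (9+0) = 9. Cumulative: 82

Answer: 19 28 37 46 51 53 62 69 73 82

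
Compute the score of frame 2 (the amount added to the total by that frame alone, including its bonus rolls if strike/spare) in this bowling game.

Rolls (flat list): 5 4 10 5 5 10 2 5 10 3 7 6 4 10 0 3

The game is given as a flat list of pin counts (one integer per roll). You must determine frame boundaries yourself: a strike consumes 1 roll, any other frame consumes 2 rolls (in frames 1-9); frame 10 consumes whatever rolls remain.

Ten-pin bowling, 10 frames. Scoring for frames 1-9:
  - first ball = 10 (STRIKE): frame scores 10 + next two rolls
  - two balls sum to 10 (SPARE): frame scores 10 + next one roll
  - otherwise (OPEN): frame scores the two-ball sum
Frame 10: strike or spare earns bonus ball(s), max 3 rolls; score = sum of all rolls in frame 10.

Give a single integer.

Answer: 20

Derivation:
Frame 1: OPEN (5+4=9). Cumulative: 9
Frame 2: STRIKE. 10 + next two rolls (5+5) = 20. Cumulative: 29
Frame 3: SPARE (5+5=10). 10 + next roll (10) = 20. Cumulative: 49
Frame 4: STRIKE. 10 + next two rolls (2+5) = 17. Cumulative: 66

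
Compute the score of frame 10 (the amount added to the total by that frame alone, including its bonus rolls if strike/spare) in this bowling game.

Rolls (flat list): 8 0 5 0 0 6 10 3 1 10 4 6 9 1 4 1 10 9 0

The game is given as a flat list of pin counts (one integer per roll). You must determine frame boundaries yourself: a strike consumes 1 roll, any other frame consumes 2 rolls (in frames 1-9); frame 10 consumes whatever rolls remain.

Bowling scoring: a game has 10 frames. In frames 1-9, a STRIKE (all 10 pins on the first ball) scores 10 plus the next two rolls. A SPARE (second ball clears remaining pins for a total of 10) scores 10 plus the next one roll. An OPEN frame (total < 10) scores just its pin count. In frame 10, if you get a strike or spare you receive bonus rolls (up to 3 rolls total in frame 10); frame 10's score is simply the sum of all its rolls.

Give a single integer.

Answer: 19

Derivation:
Frame 1: OPEN (8+0=8). Cumulative: 8
Frame 2: OPEN (5+0=5). Cumulative: 13
Frame 3: OPEN (0+6=6). Cumulative: 19
Frame 4: STRIKE. 10 + next two rolls (3+1) = 14. Cumulative: 33
Frame 5: OPEN (3+1=4). Cumulative: 37
Frame 6: STRIKE. 10 + next two rolls (4+6) = 20. Cumulative: 57
Frame 7: SPARE (4+6=10). 10 + next roll (9) = 19. Cumulative: 76
Frame 8: SPARE (9+1=10). 10 + next roll (4) = 14. Cumulative: 90
Frame 9: OPEN (4+1=5). Cumulative: 95
Frame 10: STRIKE. Sum of all frame-10 rolls (10+9+0) = 19. Cumulative: 114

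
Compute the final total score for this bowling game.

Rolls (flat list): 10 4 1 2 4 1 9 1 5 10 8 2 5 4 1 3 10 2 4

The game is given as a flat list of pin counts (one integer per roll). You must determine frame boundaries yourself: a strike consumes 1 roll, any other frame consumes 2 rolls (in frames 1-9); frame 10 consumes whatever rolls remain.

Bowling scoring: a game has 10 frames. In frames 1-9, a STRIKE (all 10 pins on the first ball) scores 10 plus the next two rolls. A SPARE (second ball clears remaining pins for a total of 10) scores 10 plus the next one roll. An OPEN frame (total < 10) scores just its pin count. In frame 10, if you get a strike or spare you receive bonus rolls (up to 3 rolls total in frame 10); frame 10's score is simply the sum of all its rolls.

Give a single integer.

Answer: 107

Derivation:
Frame 1: STRIKE. 10 + next two rolls (4+1) = 15. Cumulative: 15
Frame 2: OPEN (4+1=5). Cumulative: 20
Frame 3: OPEN (2+4=6). Cumulative: 26
Frame 4: SPARE (1+9=10). 10 + next roll (1) = 11. Cumulative: 37
Frame 5: OPEN (1+5=6). Cumulative: 43
Frame 6: STRIKE. 10 + next two rolls (8+2) = 20. Cumulative: 63
Frame 7: SPARE (8+2=10). 10 + next roll (5) = 15. Cumulative: 78
Frame 8: OPEN (5+4=9). Cumulative: 87
Frame 9: OPEN (1+3=4). Cumulative: 91
Frame 10: STRIKE. Sum of all frame-10 rolls (10+2+4) = 16. Cumulative: 107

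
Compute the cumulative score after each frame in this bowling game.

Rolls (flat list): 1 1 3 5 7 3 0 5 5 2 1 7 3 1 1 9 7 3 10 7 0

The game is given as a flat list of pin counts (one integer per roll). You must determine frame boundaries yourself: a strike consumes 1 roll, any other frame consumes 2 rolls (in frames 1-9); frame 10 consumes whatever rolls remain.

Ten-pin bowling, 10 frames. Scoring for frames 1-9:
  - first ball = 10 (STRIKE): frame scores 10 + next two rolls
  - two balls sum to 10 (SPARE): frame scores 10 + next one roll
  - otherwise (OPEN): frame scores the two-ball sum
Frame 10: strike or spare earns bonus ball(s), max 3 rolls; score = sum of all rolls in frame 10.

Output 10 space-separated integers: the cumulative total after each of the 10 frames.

Answer: 2 10 20 25 32 40 44 61 81 98

Derivation:
Frame 1: OPEN (1+1=2). Cumulative: 2
Frame 2: OPEN (3+5=8). Cumulative: 10
Frame 3: SPARE (7+3=10). 10 + next roll (0) = 10. Cumulative: 20
Frame 4: OPEN (0+5=5). Cumulative: 25
Frame 5: OPEN (5+2=7). Cumulative: 32
Frame 6: OPEN (1+7=8). Cumulative: 40
Frame 7: OPEN (3+1=4). Cumulative: 44
Frame 8: SPARE (1+9=10). 10 + next roll (7) = 17. Cumulative: 61
Frame 9: SPARE (7+3=10). 10 + next roll (10) = 20. Cumulative: 81
Frame 10: STRIKE. Sum of all frame-10 rolls (10+7+0) = 17. Cumulative: 98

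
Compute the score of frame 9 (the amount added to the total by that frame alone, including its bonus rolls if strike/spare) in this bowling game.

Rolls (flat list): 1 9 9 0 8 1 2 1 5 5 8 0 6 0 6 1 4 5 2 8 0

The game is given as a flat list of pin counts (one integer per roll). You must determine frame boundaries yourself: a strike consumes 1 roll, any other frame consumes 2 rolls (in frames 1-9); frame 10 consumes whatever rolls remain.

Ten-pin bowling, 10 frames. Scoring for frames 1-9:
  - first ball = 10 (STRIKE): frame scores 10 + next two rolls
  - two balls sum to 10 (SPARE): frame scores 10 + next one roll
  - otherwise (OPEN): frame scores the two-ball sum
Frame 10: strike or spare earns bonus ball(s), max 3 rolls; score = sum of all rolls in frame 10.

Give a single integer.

Frame 1: SPARE (1+9=10). 10 + next roll (9) = 19. Cumulative: 19
Frame 2: OPEN (9+0=9). Cumulative: 28
Frame 3: OPEN (8+1=9). Cumulative: 37
Frame 4: OPEN (2+1=3). Cumulative: 40
Frame 5: SPARE (5+5=10). 10 + next roll (8) = 18. Cumulative: 58
Frame 6: OPEN (8+0=8). Cumulative: 66
Frame 7: OPEN (6+0=6). Cumulative: 72
Frame 8: OPEN (6+1=7). Cumulative: 79
Frame 9: OPEN (4+5=9). Cumulative: 88
Frame 10: SPARE. Sum of all frame-10 rolls (2+8+0) = 10. Cumulative: 98

Answer: 9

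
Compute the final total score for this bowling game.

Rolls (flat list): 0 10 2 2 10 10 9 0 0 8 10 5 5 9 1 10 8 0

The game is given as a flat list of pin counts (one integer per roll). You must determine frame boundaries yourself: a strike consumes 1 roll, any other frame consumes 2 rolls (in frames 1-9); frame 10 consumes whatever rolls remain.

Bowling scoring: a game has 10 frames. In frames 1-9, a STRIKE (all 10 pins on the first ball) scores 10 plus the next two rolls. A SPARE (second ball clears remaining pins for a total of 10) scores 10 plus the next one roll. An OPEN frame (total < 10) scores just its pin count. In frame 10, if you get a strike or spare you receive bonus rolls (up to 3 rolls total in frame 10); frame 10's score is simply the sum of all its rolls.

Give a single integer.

Answer: 158

Derivation:
Frame 1: SPARE (0+10=10). 10 + next roll (2) = 12. Cumulative: 12
Frame 2: OPEN (2+2=4). Cumulative: 16
Frame 3: STRIKE. 10 + next two rolls (10+9) = 29. Cumulative: 45
Frame 4: STRIKE. 10 + next two rolls (9+0) = 19. Cumulative: 64
Frame 5: OPEN (9+0=9). Cumulative: 73
Frame 6: OPEN (0+8=8). Cumulative: 81
Frame 7: STRIKE. 10 + next two rolls (5+5) = 20. Cumulative: 101
Frame 8: SPARE (5+5=10). 10 + next roll (9) = 19. Cumulative: 120
Frame 9: SPARE (9+1=10). 10 + next roll (10) = 20. Cumulative: 140
Frame 10: STRIKE. Sum of all frame-10 rolls (10+8+0) = 18. Cumulative: 158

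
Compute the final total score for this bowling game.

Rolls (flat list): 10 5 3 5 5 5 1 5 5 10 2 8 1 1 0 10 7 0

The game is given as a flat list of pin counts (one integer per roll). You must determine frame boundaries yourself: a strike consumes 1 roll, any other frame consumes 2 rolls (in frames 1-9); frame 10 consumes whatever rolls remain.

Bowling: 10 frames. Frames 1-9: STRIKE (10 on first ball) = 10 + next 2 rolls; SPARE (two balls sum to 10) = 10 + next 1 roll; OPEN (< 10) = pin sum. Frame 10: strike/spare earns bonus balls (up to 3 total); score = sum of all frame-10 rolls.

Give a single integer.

Answer: 124

Derivation:
Frame 1: STRIKE. 10 + next two rolls (5+3) = 18. Cumulative: 18
Frame 2: OPEN (5+3=8). Cumulative: 26
Frame 3: SPARE (5+5=10). 10 + next roll (5) = 15. Cumulative: 41
Frame 4: OPEN (5+1=6). Cumulative: 47
Frame 5: SPARE (5+5=10). 10 + next roll (10) = 20. Cumulative: 67
Frame 6: STRIKE. 10 + next two rolls (2+8) = 20. Cumulative: 87
Frame 7: SPARE (2+8=10). 10 + next roll (1) = 11. Cumulative: 98
Frame 8: OPEN (1+1=2). Cumulative: 100
Frame 9: SPARE (0+10=10). 10 + next roll (7) = 17. Cumulative: 117
Frame 10: OPEN. Sum of all frame-10 rolls (7+0) = 7. Cumulative: 124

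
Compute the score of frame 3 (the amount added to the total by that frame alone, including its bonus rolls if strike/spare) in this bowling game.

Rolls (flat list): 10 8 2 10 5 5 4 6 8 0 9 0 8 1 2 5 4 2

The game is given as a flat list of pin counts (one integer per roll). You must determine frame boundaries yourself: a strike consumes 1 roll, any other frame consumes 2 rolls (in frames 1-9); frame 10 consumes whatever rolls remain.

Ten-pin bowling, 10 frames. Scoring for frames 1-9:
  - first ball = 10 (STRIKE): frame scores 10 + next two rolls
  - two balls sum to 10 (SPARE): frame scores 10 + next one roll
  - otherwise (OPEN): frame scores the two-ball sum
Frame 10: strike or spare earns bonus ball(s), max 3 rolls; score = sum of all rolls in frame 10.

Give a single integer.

Answer: 20

Derivation:
Frame 1: STRIKE. 10 + next two rolls (8+2) = 20. Cumulative: 20
Frame 2: SPARE (8+2=10). 10 + next roll (10) = 20. Cumulative: 40
Frame 3: STRIKE. 10 + next two rolls (5+5) = 20. Cumulative: 60
Frame 4: SPARE (5+5=10). 10 + next roll (4) = 14. Cumulative: 74
Frame 5: SPARE (4+6=10). 10 + next roll (8) = 18. Cumulative: 92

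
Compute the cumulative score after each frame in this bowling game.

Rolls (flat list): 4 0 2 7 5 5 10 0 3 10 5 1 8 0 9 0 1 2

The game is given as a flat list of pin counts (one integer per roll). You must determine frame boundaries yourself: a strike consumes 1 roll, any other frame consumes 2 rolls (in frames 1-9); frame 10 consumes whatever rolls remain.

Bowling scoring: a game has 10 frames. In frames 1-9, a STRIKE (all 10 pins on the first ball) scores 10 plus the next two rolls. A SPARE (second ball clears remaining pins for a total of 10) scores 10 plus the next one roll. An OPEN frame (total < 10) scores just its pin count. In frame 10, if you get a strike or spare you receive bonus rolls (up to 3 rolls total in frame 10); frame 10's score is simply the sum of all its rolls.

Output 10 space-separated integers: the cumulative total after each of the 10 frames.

Frame 1: OPEN (4+0=4). Cumulative: 4
Frame 2: OPEN (2+7=9). Cumulative: 13
Frame 3: SPARE (5+5=10). 10 + next roll (10) = 20. Cumulative: 33
Frame 4: STRIKE. 10 + next two rolls (0+3) = 13. Cumulative: 46
Frame 5: OPEN (0+3=3). Cumulative: 49
Frame 6: STRIKE. 10 + next two rolls (5+1) = 16. Cumulative: 65
Frame 7: OPEN (5+1=6). Cumulative: 71
Frame 8: OPEN (8+0=8). Cumulative: 79
Frame 9: OPEN (9+0=9). Cumulative: 88
Frame 10: OPEN. Sum of all frame-10 rolls (1+2) = 3. Cumulative: 91

Answer: 4 13 33 46 49 65 71 79 88 91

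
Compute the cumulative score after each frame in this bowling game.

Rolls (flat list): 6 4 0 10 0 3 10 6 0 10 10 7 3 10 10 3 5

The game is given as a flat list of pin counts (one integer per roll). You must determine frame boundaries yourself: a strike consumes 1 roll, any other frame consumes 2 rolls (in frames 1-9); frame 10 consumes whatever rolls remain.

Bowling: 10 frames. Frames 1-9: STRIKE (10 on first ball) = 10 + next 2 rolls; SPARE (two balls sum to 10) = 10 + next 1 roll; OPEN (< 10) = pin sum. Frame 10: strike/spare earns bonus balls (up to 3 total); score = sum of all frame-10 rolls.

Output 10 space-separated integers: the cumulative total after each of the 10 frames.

Answer: 10 20 23 39 45 72 92 112 135 153

Derivation:
Frame 1: SPARE (6+4=10). 10 + next roll (0) = 10. Cumulative: 10
Frame 2: SPARE (0+10=10). 10 + next roll (0) = 10. Cumulative: 20
Frame 3: OPEN (0+3=3). Cumulative: 23
Frame 4: STRIKE. 10 + next two rolls (6+0) = 16. Cumulative: 39
Frame 5: OPEN (6+0=6). Cumulative: 45
Frame 6: STRIKE. 10 + next two rolls (10+7) = 27. Cumulative: 72
Frame 7: STRIKE. 10 + next two rolls (7+3) = 20. Cumulative: 92
Frame 8: SPARE (7+3=10). 10 + next roll (10) = 20. Cumulative: 112
Frame 9: STRIKE. 10 + next two rolls (10+3) = 23. Cumulative: 135
Frame 10: STRIKE. Sum of all frame-10 rolls (10+3+5) = 18. Cumulative: 153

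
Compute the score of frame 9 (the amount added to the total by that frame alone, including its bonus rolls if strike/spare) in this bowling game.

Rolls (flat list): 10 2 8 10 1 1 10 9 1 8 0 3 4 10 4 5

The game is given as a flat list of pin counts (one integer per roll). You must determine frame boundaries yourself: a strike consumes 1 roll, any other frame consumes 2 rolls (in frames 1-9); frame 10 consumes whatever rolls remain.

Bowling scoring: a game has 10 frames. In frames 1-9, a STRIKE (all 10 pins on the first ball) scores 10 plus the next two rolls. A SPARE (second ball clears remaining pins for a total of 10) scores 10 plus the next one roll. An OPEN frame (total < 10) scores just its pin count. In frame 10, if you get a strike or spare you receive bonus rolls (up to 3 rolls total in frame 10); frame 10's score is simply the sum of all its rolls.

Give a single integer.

Answer: 19

Derivation:
Frame 1: STRIKE. 10 + next two rolls (2+8) = 20. Cumulative: 20
Frame 2: SPARE (2+8=10). 10 + next roll (10) = 20. Cumulative: 40
Frame 3: STRIKE. 10 + next two rolls (1+1) = 12. Cumulative: 52
Frame 4: OPEN (1+1=2). Cumulative: 54
Frame 5: STRIKE. 10 + next two rolls (9+1) = 20. Cumulative: 74
Frame 6: SPARE (9+1=10). 10 + next roll (8) = 18. Cumulative: 92
Frame 7: OPEN (8+0=8). Cumulative: 100
Frame 8: OPEN (3+4=7). Cumulative: 107
Frame 9: STRIKE. 10 + next two rolls (4+5) = 19. Cumulative: 126
Frame 10: OPEN. Sum of all frame-10 rolls (4+5) = 9. Cumulative: 135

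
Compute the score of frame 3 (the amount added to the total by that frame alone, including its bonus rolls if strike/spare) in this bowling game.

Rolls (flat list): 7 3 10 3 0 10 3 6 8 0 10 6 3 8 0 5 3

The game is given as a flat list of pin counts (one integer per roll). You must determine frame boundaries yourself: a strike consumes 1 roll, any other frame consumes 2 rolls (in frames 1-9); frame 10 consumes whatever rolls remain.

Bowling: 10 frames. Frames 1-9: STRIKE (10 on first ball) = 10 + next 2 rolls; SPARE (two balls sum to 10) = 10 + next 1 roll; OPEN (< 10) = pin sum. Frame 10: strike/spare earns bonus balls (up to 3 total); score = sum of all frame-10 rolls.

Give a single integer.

Answer: 3

Derivation:
Frame 1: SPARE (7+3=10). 10 + next roll (10) = 20. Cumulative: 20
Frame 2: STRIKE. 10 + next two rolls (3+0) = 13. Cumulative: 33
Frame 3: OPEN (3+0=3). Cumulative: 36
Frame 4: STRIKE. 10 + next two rolls (3+6) = 19. Cumulative: 55
Frame 5: OPEN (3+6=9). Cumulative: 64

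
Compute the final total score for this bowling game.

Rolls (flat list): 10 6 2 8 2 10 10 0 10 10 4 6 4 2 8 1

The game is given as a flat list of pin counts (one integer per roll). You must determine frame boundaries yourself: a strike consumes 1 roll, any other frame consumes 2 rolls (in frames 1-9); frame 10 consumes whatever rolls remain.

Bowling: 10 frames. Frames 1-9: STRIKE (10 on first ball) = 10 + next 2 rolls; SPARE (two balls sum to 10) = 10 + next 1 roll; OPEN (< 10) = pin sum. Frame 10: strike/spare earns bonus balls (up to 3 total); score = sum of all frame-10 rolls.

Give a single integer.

Answer: 155

Derivation:
Frame 1: STRIKE. 10 + next two rolls (6+2) = 18. Cumulative: 18
Frame 2: OPEN (6+2=8). Cumulative: 26
Frame 3: SPARE (8+2=10). 10 + next roll (10) = 20. Cumulative: 46
Frame 4: STRIKE. 10 + next two rolls (10+0) = 20. Cumulative: 66
Frame 5: STRIKE. 10 + next two rolls (0+10) = 20. Cumulative: 86
Frame 6: SPARE (0+10=10). 10 + next roll (10) = 20. Cumulative: 106
Frame 7: STRIKE. 10 + next two rolls (4+6) = 20. Cumulative: 126
Frame 8: SPARE (4+6=10). 10 + next roll (4) = 14. Cumulative: 140
Frame 9: OPEN (4+2=6). Cumulative: 146
Frame 10: OPEN. Sum of all frame-10 rolls (8+1) = 9. Cumulative: 155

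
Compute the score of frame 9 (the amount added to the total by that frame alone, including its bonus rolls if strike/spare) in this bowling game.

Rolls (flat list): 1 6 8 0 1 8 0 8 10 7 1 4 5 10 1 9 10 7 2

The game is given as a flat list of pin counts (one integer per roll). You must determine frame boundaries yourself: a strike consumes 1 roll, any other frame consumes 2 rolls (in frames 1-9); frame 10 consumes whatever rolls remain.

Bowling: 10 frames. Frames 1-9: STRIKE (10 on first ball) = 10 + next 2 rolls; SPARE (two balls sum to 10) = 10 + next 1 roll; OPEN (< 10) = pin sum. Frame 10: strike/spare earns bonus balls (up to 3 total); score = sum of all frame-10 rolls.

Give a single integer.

Answer: 20

Derivation:
Frame 1: OPEN (1+6=7). Cumulative: 7
Frame 2: OPEN (8+0=8). Cumulative: 15
Frame 3: OPEN (1+8=9). Cumulative: 24
Frame 4: OPEN (0+8=8). Cumulative: 32
Frame 5: STRIKE. 10 + next two rolls (7+1) = 18. Cumulative: 50
Frame 6: OPEN (7+1=8). Cumulative: 58
Frame 7: OPEN (4+5=9). Cumulative: 67
Frame 8: STRIKE. 10 + next two rolls (1+9) = 20. Cumulative: 87
Frame 9: SPARE (1+9=10). 10 + next roll (10) = 20. Cumulative: 107
Frame 10: STRIKE. Sum of all frame-10 rolls (10+7+2) = 19. Cumulative: 126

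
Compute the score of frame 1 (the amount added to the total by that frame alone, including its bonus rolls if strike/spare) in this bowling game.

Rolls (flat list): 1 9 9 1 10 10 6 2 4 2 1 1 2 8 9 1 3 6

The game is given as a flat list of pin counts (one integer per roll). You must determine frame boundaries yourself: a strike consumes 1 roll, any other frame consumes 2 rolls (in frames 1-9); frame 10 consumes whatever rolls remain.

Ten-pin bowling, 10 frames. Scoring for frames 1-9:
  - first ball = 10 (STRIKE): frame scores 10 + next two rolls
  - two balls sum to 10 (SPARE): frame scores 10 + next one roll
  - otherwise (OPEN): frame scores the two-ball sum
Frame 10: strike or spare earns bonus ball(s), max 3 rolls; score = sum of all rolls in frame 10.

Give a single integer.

Frame 1: SPARE (1+9=10). 10 + next roll (9) = 19. Cumulative: 19
Frame 2: SPARE (9+1=10). 10 + next roll (10) = 20. Cumulative: 39
Frame 3: STRIKE. 10 + next two rolls (10+6) = 26. Cumulative: 65

Answer: 19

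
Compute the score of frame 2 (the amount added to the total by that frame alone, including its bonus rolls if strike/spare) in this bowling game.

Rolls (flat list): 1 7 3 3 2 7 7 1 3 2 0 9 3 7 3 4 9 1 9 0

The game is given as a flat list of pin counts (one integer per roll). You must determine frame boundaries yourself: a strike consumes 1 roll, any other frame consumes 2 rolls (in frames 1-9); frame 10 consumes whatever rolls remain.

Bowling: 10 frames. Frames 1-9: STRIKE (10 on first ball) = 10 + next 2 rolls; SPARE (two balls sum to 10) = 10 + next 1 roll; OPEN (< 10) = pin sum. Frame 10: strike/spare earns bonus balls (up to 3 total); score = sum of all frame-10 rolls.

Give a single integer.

Answer: 6

Derivation:
Frame 1: OPEN (1+7=8). Cumulative: 8
Frame 2: OPEN (3+3=6). Cumulative: 14
Frame 3: OPEN (2+7=9). Cumulative: 23
Frame 4: OPEN (7+1=8). Cumulative: 31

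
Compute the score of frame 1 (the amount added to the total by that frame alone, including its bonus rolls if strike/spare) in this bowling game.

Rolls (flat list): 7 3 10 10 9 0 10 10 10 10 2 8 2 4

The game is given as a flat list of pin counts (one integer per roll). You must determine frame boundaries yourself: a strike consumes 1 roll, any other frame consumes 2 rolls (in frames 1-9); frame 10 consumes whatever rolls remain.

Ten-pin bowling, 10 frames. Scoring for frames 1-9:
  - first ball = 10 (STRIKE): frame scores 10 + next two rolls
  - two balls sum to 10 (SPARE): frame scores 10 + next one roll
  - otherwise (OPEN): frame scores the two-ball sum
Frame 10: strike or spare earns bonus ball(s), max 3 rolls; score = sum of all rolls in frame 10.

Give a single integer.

Answer: 20

Derivation:
Frame 1: SPARE (7+3=10). 10 + next roll (10) = 20. Cumulative: 20
Frame 2: STRIKE. 10 + next two rolls (10+9) = 29. Cumulative: 49
Frame 3: STRIKE. 10 + next two rolls (9+0) = 19. Cumulative: 68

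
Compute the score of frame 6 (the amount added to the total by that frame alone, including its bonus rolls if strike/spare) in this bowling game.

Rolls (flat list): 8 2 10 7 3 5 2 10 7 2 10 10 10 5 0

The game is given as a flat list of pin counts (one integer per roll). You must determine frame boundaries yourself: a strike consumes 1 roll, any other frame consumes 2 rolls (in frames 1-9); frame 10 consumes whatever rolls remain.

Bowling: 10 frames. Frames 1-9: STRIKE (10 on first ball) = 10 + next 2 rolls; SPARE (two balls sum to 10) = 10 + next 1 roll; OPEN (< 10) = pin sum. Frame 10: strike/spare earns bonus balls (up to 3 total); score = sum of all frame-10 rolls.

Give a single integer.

Answer: 9

Derivation:
Frame 1: SPARE (8+2=10). 10 + next roll (10) = 20. Cumulative: 20
Frame 2: STRIKE. 10 + next two rolls (7+3) = 20. Cumulative: 40
Frame 3: SPARE (7+3=10). 10 + next roll (5) = 15. Cumulative: 55
Frame 4: OPEN (5+2=7). Cumulative: 62
Frame 5: STRIKE. 10 + next two rolls (7+2) = 19. Cumulative: 81
Frame 6: OPEN (7+2=9). Cumulative: 90
Frame 7: STRIKE. 10 + next two rolls (10+10) = 30. Cumulative: 120
Frame 8: STRIKE. 10 + next two rolls (10+5) = 25. Cumulative: 145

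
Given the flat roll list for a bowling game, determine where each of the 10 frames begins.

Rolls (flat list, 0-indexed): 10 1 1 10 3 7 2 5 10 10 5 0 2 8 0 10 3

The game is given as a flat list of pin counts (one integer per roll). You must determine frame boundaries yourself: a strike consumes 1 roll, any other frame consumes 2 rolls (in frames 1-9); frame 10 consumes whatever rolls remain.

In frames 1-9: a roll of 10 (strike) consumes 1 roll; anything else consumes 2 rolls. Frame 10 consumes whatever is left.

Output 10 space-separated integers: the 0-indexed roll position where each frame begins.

Answer: 0 1 3 4 6 8 9 10 12 14

Derivation:
Frame 1 starts at roll index 0: roll=10 (strike), consumes 1 roll
Frame 2 starts at roll index 1: rolls=1,1 (sum=2), consumes 2 rolls
Frame 3 starts at roll index 3: roll=10 (strike), consumes 1 roll
Frame 4 starts at roll index 4: rolls=3,7 (sum=10), consumes 2 rolls
Frame 5 starts at roll index 6: rolls=2,5 (sum=7), consumes 2 rolls
Frame 6 starts at roll index 8: roll=10 (strike), consumes 1 roll
Frame 7 starts at roll index 9: roll=10 (strike), consumes 1 roll
Frame 8 starts at roll index 10: rolls=5,0 (sum=5), consumes 2 rolls
Frame 9 starts at roll index 12: rolls=2,8 (sum=10), consumes 2 rolls
Frame 10 starts at roll index 14: 3 remaining rolls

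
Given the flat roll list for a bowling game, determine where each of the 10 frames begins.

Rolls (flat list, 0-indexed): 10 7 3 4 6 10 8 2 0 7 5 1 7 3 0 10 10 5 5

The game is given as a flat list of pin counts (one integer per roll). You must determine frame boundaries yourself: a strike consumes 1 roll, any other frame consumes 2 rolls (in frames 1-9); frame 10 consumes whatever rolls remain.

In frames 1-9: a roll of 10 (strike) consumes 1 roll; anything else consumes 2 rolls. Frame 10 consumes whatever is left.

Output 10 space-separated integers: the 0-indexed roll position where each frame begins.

Answer: 0 1 3 5 6 8 10 12 14 16

Derivation:
Frame 1 starts at roll index 0: roll=10 (strike), consumes 1 roll
Frame 2 starts at roll index 1: rolls=7,3 (sum=10), consumes 2 rolls
Frame 3 starts at roll index 3: rolls=4,6 (sum=10), consumes 2 rolls
Frame 4 starts at roll index 5: roll=10 (strike), consumes 1 roll
Frame 5 starts at roll index 6: rolls=8,2 (sum=10), consumes 2 rolls
Frame 6 starts at roll index 8: rolls=0,7 (sum=7), consumes 2 rolls
Frame 7 starts at roll index 10: rolls=5,1 (sum=6), consumes 2 rolls
Frame 8 starts at roll index 12: rolls=7,3 (sum=10), consumes 2 rolls
Frame 9 starts at roll index 14: rolls=0,10 (sum=10), consumes 2 rolls
Frame 10 starts at roll index 16: 3 remaining rolls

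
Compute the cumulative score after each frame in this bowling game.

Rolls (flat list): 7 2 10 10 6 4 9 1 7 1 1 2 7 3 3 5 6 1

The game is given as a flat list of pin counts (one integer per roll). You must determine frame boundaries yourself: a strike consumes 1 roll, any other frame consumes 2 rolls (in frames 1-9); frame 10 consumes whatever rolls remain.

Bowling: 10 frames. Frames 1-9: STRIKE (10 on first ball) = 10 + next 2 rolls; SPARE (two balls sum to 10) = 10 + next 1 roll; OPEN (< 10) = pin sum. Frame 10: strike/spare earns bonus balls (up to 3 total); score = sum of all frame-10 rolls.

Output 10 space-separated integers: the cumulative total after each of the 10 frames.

Answer: 9 35 55 74 91 99 102 115 123 130

Derivation:
Frame 1: OPEN (7+2=9). Cumulative: 9
Frame 2: STRIKE. 10 + next two rolls (10+6) = 26. Cumulative: 35
Frame 3: STRIKE. 10 + next two rolls (6+4) = 20. Cumulative: 55
Frame 4: SPARE (6+4=10). 10 + next roll (9) = 19. Cumulative: 74
Frame 5: SPARE (9+1=10). 10 + next roll (7) = 17. Cumulative: 91
Frame 6: OPEN (7+1=8). Cumulative: 99
Frame 7: OPEN (1+2=3). Cumulative: 102
Frame 8: SPARE (7+3=10). 10 + next roll (3) = 13. Cumulative: 115
Frame 9: OPEN (3+5=8). Cumulative: 123
Frame 10: OPEN. Sum of all frame-10 rolls (6+1) = 7. Cumulative: 130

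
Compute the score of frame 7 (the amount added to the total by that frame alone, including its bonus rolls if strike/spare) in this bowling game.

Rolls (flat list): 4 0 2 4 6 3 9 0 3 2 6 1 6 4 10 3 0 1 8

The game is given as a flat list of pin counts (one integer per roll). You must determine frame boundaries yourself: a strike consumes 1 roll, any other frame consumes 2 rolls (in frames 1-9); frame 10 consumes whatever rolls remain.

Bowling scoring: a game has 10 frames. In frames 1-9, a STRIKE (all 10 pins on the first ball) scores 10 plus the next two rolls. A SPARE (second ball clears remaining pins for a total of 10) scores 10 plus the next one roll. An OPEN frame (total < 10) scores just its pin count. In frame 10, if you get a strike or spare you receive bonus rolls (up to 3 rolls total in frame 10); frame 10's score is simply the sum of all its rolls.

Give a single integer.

Frame 1: OPEN (4+0=4). Cumulative: 4
Frame 2: OPEN (2+4=6). Cumulative: 10
Frame 3: OPEN (6+3=9). Cumulative: 19
Frame 4: OPEN (9+0=9). Cumulative: 28
Frame 5: OPEN (3+2=5). Cumulative: 33
Frame 6: OPEN (6+1=7). Cumulative: 40
Frame 7: SPARE (6+4=10). 10 + next roll (10) = 20. Cumulative: 60
Frame 8: STRIKE. 10 + next two rolls (3+0) = 13. Cumulative: 73
Frame 9: OPEN (3+0=3). Cumulative: 76

Answer: 20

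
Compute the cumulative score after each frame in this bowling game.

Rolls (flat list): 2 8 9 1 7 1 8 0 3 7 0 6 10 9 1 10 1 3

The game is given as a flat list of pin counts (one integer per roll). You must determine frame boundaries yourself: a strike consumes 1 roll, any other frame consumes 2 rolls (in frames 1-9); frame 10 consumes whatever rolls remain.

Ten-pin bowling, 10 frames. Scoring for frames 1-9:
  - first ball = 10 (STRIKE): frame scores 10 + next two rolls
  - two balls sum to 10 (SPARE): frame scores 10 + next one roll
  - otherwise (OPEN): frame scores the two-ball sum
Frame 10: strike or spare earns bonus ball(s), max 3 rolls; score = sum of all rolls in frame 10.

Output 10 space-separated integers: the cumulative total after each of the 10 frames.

Answer: 19 36 44 52 62 68 88 108 122 126

Derivation:
Frame 1: SPARE (2+8=10). 10 + next roll (9) = 19. Cumulative: 19
Frame 2: SPARE (9+1=10). 10 + next roll (7) = 17. Cumulative: 36
Frame 3: OPEN (7+1=8). Cumulative: 44
Frame 4: OPEN (8+0=8). Cumulative: 52
Frame 5: SPARE (3+7=10). 10 + next roll (0) = 10. Cumulative: 62
Frame 6: OPEN (0+6=6). Cumulative: 68
Frame 7: STRIKE. 10 + next two rolls (9+1) = 20. Cumulative: 88
Frame 8: SPARE (9+1=10). 10 + next roll (10) = 20. Cumulative: 108
Frame 9: STRIKE. 10 + next two rolls (1+3) = 14. Cumulative: 122
Frame 10: OPEN. Sum of all frame-10 rolls (1+3) = 4. Cumulative: 126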